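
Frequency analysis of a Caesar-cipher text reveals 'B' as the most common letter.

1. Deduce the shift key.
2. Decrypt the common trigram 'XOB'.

Step 1: In English, 'E' is the most frequent letter (12.7%).
Step 2: The most frequent ciphertext letter is 'B' (position 1).
Step 3: Shift = (1 - 4) mod 26 = 23.
Step 4: Decrypt 'XOB' by shifting back 23:
  X -> A
  O -> R
  B -> E
Step 5: 'XOB' decrypts to 'ARE'.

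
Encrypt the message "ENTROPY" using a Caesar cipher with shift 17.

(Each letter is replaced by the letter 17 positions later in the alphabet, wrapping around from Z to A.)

Step 1: For each letter, shift forward by 17 positions (mod 26).
  E (position 4) -> position (4+17) mod 26 = 21 -> V
  N (position 13) -> position (13+17) mod 26 = 4 -> E
  T (position 19) -> position (19+17) mod 26 = 10 -> K
  R (position 17) -> position (17+17) mod 26 = 8 -> I
  O (position 14) -> position (14+17) mod 26 = 5 -> F
  P (position 15) -> position (15+17) mod 26 = 6 -> G
  Y (position 24) -> position (24+17) mod 26 = 15 -> P
Result: VEKIFGP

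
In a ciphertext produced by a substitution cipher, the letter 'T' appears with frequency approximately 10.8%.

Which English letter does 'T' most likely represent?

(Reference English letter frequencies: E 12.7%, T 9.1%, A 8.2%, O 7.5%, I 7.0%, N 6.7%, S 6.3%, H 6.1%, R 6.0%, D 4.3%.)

Step 1: The observed frequency is 10.8%.
Step 2: Compare with English frequencies:
  E: 12.7% (difference: 1.9%)
  T: 9.1% (difference: 1.7%) <-- closest
  A: 8.2% (difference: 2.6%)
  O: 7.5% (difference: 3.3%)
  I: 7.0% (difference: 3.8%)
  N: 6.7% (difference: 4.1%)
  S: 6.3% (difference: 4.5%)
  H: 6.1% (difference: 4.7%)
  R: 6.0% (difference: 4.8%)
  D: 4.3% (difference: 6.5%)
Step 3: 'T' most likely represents 'T' (frequency 9.1%).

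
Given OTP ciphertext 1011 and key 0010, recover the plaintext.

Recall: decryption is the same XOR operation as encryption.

Step 1: XOR ciphertext with key:
  Ciphertext: 1011
  Key:        0010
  XOR:        1001
Step 2: Plaintext = 1001 = 9 in decimal.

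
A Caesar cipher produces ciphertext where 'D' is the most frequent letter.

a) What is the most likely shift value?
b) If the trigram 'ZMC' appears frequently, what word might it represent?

Step 1: In English, 'E' is the most frequent letter (12.7%).
Step 2: The most frequent ciphertext letter is 'D' (position 3).
Step 3: Shift = (3 - 4) mod 26 = 25.
Step 4: Decrypt 'ZMC' by shifting back 25:
  Z -> A
  M -> N
  C -> D
Step 5: 'ZMC' decrypts to 'AND'.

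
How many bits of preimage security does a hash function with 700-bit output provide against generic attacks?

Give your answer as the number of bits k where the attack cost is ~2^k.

Step 1: The hash has a 700-bit output.
Step 2: Preimage resistance means: given a digest h(x), it should be infeasible to find any input that hashes to it.
With a 700-bit output there are 2^700 possible digests, so a generic brute-force preimage search costs about 2^700 evaluations.
Step 3: Security level = 700 bits.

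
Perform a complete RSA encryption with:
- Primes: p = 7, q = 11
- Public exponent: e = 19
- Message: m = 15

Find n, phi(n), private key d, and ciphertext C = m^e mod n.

Step 1: n = 7 * 11 = 77.
Step 2: phi(n) = (7-1)(11-1) = 6 * 10 = 60.
Step 3: Find d = 19^(-1) mod 60 = 19.
  Verify: 19 * 19 = 361 = 1 (mod 60).
Step 4: C = 15^19 mod 77 = 36.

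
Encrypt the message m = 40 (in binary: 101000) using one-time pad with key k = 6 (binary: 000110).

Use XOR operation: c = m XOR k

Step 1: Write out the XOR operation bit by bit:
  Message: 101000
  Key:     000110
  XOR:     101110
Step 2: Convert to decimal: 101110 = 46.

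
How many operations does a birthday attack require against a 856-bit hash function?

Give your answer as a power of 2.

Step 1: The birthday paradox gives collision probability ~50% after sqrt(2^n) = 2^(n/2) hashes.
Step 2: For 856-bit output: 2^(856/2) = 2^428.
Step 3: Approximately 2^428 hash computations needed.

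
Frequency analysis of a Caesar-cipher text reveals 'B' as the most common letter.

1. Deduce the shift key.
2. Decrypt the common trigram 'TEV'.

Step 1: In English, 'E' is the most frequent letter (12.7%).
Step 2: The most frequent ciphertext letter is 'B' (position 1).
Step 3: Shift = (1 - 4) mod 26 = 23.
Step 4: Decrypt 'TEV' by shifting back 23:
  T -> W
  E -> H
  V -> Y
Step 5: 'TEV' decrypts to 'WHY'.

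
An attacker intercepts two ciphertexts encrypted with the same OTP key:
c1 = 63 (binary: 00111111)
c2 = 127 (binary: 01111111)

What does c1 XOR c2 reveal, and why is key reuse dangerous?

Step 1: c1 XOR c2 = (m1 XOR k) XOR (m2 XOR k).
Step 2: By XOR associativity/commutativity: = m1 XOR m2 XOR k XOR k = m1 XOR m2.
Step 3: 00111111 XOR 01111111 = 01000000 = 64.
Step 4: The key cancels out! An attacker learns m1 XOR m2 = 64, revealing the relationship between plaintexts.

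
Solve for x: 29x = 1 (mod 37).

Step 1: We need x such that 29 * x = 1 (mod 37).
Step 2: Using the extended Euclidean algorithm or trial:
  29 * 23 = 667 = 18 * 37 + 1.
Step 3: Since 667 mod 37 = 1, the inverse is x = 23.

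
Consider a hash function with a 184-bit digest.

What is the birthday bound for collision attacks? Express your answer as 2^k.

Step 1: The birthday paradox gives collision probability ~50% after sqrt(2^n) = 2^(n/2) hashes.
Step 2: For 184-bit output: 2^(184/2) = 2^92.
Step 3: Approximately 2^92 hash computations needed.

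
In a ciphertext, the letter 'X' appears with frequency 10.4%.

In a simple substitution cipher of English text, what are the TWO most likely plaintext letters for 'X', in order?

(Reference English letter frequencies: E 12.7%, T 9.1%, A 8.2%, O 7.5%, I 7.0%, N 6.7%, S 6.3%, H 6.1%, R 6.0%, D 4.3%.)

Step 1: Observed frequency of 'X' is 10.4%.
Step 2: Compute distances to each reference frequency and sort:
  T (9.1%): difference = 1.3% <-- BEST
  A (8.2%): difference = 2.2% <-- RUNNER-UP
  E (12.7%): difference = 2.3%
  O (7.5%): difference = 2.9%
  I (7.0%): difference = 3.4%
Step 3: Most likely is 'T' (9.1%, diff 1.3%); second most likely is 'A' (8.2%, diff 2.2%).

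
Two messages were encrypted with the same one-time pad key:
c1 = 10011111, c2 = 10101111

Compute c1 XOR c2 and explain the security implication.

Step 1: c1 XOR c2 = (m1 XOR k) XOR (m2 XOR k).
Step 2: By XOR associativity/commutativity: = m1 XOR m2 XOR k XOR k = m1 XOR m2.
Step 3: 10011111 XOR 10101111 = 00110000 = 48.
Step 4: The key cancels out! An attacker learns m1 XOR m2 = 48, revealing the relationship between plaintexts.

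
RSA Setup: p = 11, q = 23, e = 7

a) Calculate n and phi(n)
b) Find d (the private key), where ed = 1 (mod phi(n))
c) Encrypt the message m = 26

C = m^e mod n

Step 1: n = 11 * 23 = 253.
Step 2: phi(n) = (11-1)(23-1) = 10 * 22 = 220.
Step 3: Find d = 7^(-1) mod 220 = 63.
  Verify: 7 * 63 = 441 = 1 (mod 220).
Step 4: C = 26^7 mod 253 = 71.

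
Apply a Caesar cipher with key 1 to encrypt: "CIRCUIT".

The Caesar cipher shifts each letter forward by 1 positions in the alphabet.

Step 1: For each letter, shift forward by 1 positions (mod 26).
  C (position 2) -> position (2+1) mod 26 = 3 -> D
  I (position 8) -> position (8+1) mod 26 = 9 -> J
  R (position 17) -> position (17+1) mod 26 = 18 -> S
  C (position 2) -> position (2+1) mod 26 = 3 -> D
  U (position 20) -> position (20+1) mod 26 = 21 -> V
  I (position 8) -> position (8+1) mod 26 = 9 -> J
  T (position 19) -> position (19+1) mod 26 = 20 -> U
Result: DJSDVJU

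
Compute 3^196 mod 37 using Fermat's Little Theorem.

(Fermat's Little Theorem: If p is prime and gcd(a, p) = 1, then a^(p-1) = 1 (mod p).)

Step 1: Since 37 is prime, by Fermat's Little Theorem: 3^36 = 1 (mod 37).
Step 2: Reduce exponent: 196 mod 36 = 16.
Step 3: So 3^196 = 3^16 (mod 37).
Step 4: 3^16 mod 37 = 33.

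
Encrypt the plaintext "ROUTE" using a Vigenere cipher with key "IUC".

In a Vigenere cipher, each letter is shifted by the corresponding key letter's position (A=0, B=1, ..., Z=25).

Step 1: Repeat key to match plaintext length:
  Plaintext: ROUTE
  Key:       IUCIU
Step 2: Encrypt each letter:
  R(17) + I(8) = (17+8) mod 26 = 25 = Z
  O(14) + U(20) = (14+20) mod 26 = 8 = I
  U(20) + C(2) = (20+2) mod 26 = 22 = W
  T(19) + I(8) = (19+8) mod 26 = 1 = B
  E(4) + U(20) = (4+20) mod 26 = 24 = Y
Ciphertext: ZIWBY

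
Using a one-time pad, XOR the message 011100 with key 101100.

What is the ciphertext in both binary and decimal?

Step 1: Write out the XOR operation bit by bit:
  Message: 011100
  Key:     101100
  XOR:     110000
Step 2: Convert to decimal: 110000 = 48.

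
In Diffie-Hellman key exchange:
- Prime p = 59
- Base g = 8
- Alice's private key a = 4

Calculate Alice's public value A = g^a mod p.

Step 1: A = g^a mod p = 8^4 mod 59.
  8^1 mod 59 = 8
  8^2 mod 59 = (8 * 8) mod 59 = 5
  8^3 mod 59 = (5 * 8) mod 59 = 40
  8^4 mod 59 = (40 * 8) mod 59 = 25
Result: A = 25.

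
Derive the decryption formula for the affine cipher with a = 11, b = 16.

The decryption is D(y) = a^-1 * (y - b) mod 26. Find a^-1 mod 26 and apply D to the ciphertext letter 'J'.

Step 1: Find a^-1, the modular inverse of 11 mod 26.
Step 2: We need 11 * a^-1 = 1 (mod 26).
Step 3: 11 * 19 = 209 = 8 * 26 + 1, so a^-1 = 19.
Step 4: D(y) = 19(y - 16) mod 26.
Step 5: Apply to 'J' (y = 9): D(9) = 19 * (9 - 16) mod 26 = 19 * -7 mod 26 = 23 -> 'X'.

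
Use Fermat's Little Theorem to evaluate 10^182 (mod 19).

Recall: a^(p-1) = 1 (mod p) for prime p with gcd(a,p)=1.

Step 1: Since 19 is prime, by Fermat's Little Theorem: 10^18 = 1 (mod 19).
Step 2: Reduce exponent: 182 mod 18 = 2.
Step 3: So 10^182 = 10^2 (mod 19).
Step 4: 10^2 mod 19 = 5.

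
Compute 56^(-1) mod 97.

Step 1: We need x such that 56 * x = 1 (mod 97).
Step 2: Using the extended Euclidean algorithm or trial:
  56 * 26 = 1456 = 15 * 97 + 1.
Step 3: Since 1456 mod 97 = 1, the inverse is x = 26.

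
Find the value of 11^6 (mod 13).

Step 1: Compute 11^6 mod 13 step by step, reducing modulo 13 at each step.
  11^1 mod 13 = 11
  11^2 mod 13 = (11 * 11) mod 13 = 4
  11^3 mod 13 = (4 * 11) mod 13 = 5
  11^4 mod 13 = (5 * 11) mod 13 = 3
  11^5 mod 13 = (3 * 11) mod 13 = 7
  11^6 mod 13 = (7 * 11) mod 13 = 12
Step 2: Result = 12.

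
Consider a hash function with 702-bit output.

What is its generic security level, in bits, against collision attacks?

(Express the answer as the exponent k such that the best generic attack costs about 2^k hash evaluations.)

Step 1: The hash has a 702-bit output.
Step 2: Collision resistance means it should be infeasible to find any x != y with h(x) = h(y).
By the birthday bound, a generic collision search succeeds after about sqrt(2^702) = 2^(702/2) = 2^351 evaluations.
Step 3: Security level = 351 bits.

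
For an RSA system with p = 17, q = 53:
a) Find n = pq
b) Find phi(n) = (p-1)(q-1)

Step 1: n = p * q = 17 * 53 = 901.
Step 2: phi(n) = (p-1)(q-1) = 16 * 52 = 832.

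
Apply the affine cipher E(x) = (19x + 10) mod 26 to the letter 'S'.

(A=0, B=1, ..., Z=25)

Step 1: Convert 'S' to number: x = 18.
Step 2: E(18) = (19 * 18 + 10) mod 26 = 352 mod 26 = 14.
Step 3: Convert 14 back to letter: O.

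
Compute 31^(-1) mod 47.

Step 1: We need x such that 31 * x = 1 (mod 47).
Step 2: Using the extended Euclidean algorithm or trial:
  31 * 44 = 1364 = 29 * 47 + 1.
Step 3: Since 1364 mod 47 = 1, the inverse is x = 44.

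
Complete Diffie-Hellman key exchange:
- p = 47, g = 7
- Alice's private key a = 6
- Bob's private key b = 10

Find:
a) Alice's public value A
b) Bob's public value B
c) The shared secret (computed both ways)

Step 1: A = g^a mod p = 7^6 mod 47 = 8.
Step 2: B = g^b mod p = 7^10 mod 47 = 32.
Step 3: Alice computes s = B^a mod p = 32^6 mod 47 = 34.
Step 4: Bob computes s = A^b mod p = 8^10 mod 47 = 34.
Both sides agree: shared secret = 34.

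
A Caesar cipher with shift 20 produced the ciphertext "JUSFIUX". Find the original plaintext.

Step 1: Reverse the shift by subtracting 20 from each letter position.
  J (position 9) -> position (9-20) mod 26 = 15 -> P
  U (position 20) -> position (20-20) mod 26 = 0 -> A
  S (position 18) -> position (18-20) mod 26 = 24 -> Y
  F (position 5) -> position (5-20) mod 26 = 11 -> L
  I (position 8) -> position (8-20) mod 26 = 14 -> O
  U (position 20) -> position (20-20) mod 26 = 0 -> A
  X (position 23) -> position (23-20) mod 26 = 3 -> D
Decrypted message: PAYLOAD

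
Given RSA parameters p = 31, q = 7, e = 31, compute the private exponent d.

Step 1: n = 31 * 7 = 217.
Step 2: phi(n) = 30 * 6 = 180.
Step 3: Find d such that 31 * d = 1 (mod 180).
Step 4: d = 31^(-1) mod 180 = 151.
Verification: 31 * 151 = 4681 = 26 * 180 + 1.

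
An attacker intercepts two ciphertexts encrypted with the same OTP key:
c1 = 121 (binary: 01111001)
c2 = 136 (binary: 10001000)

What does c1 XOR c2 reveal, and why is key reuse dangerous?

Step 1: c1 XOR c2 = (m1 XOR k) XOR (m2 XOR k).
Step 2: By XOR associativity/commutativity: = m1 XOR m2 XOR k XOR k = m1 XOR m2.
Step 3: 01111001 XOR 10001000 = 11110001 = 241.
Step 4: The key cancels out! An attacker learns m1 XOR m2 = 241, revealing the relationship between plaintexts.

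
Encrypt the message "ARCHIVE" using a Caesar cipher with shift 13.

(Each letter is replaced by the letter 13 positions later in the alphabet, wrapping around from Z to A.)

Step 1: For each letter, shift forward by 13 positions (mod 26).
  A (position 0) -> position (0+13) mod 26 = 13 -> N
  R (position 17) -> position (17+13) mod 26 = 4 -> E
  C (position 2) -> position (2+13) mod 26 = 15 -> P
  H (position 7) -> position (7+13) mod 26 = 20 -> U
  I (position 8) -> position (8+13) mod 26 = 21 -> V
  V (position 21) -> position (21+13) mod 26 = 8 -> I
  E (position 4) -> position (4+13) mod 26 = 17 -> R
Result: NEPUVIR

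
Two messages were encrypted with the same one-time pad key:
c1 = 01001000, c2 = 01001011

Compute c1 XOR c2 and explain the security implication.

Step 1: c1 XOR c2 = (m1 XOR k) XOR (m2 XOR k).
Step 2: By XOR associativity/commutativity: = m1 XOR m2 XOR k XOR k = m1 XOR m2.
Step 3: 01001000 XOR 01001011 = 00000011 = 3.
Step 4: The key cancels out! An attacker learns m1 XOR m2 = 3, revealing the relationship between plaintexts.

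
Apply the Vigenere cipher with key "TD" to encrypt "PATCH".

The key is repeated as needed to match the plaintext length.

Step 1: Repeat key to match plaintext length:
  Plaintext: PATCH
  Key:       TDTDT
Step 2: Encrypt each letter:
  P(15) + T(19) = (15+19) mod 26 = 8 = I
  A(0) + D(3) = (0+3) mod 26 = 3 = D
  T(19) + T(19) = (19+19) mod 26 = 12 = M
  C(2) + D(3) = (2+3) mod 26 = 5 = F
  H(7) + T(19) = (7+19) mod 26 = 0 = A
Ciphertext: IDMFA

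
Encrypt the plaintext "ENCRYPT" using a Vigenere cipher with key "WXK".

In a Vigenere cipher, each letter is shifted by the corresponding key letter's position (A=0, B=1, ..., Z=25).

Step 1: Repeat key to match plaintext length:
  Plaintext: ENCRYPT
  Key:       WXKWXKW
Step 2: Encrypt each letter:
  E(4) + W(22) = (4+22) mod 26 = 0 = A
  N(13) + X(23) = (13+23) mod 26 = 10 = K
  C(2) + K(10) = (2+10) mod 26 = 12 = M
  R(17) + W(22) = (17+22) mod 26 = 13 = N
  Y(24) + X(23) = (24+23) mod 26 = 21 = V
  P(15) + K(10) = (15+10) mod 26 = 25 = Z
  T(19) + W(22) = (19+22) mod 26 = 15 = P
Ciphertext: AKMNVZP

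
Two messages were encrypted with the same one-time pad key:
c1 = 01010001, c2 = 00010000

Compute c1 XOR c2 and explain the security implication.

Step 1: c1 XOR c2 = (m1 XOR k) XOR (m2 XOR k).
Step 2: By XOR associativity/commutativity: = m1 XOR m2 XOR k XOR k = m1 XOR m2.
Step 3: 01010001 XOR 00010000 = 01000001 = 65.
Step 4: The key cancels out! An attacker learns m1 XOR m2 = 65, revealing the relationship between plaintexts.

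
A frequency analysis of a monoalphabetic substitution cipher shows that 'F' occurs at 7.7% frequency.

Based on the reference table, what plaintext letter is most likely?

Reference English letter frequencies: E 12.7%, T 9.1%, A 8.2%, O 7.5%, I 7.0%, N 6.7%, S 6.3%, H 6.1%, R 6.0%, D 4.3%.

Step 1: The observed frequency is 7.7%.
Step 2: Compare with English frequencies:
  E: 12.7% (difference: 5.0%)
  T: 9.1% (difference: 1.4%)
  A: 8.2% (difference: 0.5%)
  O: 7.5% (difference: 0.2%) <-- closest
  I: 7.0% (difference: 0.7%)
  N: 6.7% (difference: 1.0%)
  S: 6.3% (difference: 1.4%)
  H: 6.1% (difference: 1.6%)
  R: 6.0% (difference: 1.7%)
  D: 4.3% (difference: 3.4%)
Step 3: 'F' most likely represents 'O' (frequency 7.5%).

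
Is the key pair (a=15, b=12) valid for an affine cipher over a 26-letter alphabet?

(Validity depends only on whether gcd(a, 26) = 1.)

Step 1: Compute gcd(15, 26).
Step 2: gcd(15, 26) = 1.
Since gcd = 1, 15 is coprime with 26, so it is a valid key.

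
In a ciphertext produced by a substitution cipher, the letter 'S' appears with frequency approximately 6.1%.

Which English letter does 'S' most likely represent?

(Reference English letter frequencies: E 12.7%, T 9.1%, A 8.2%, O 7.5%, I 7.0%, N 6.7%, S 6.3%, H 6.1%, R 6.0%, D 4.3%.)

Step 1: The observed frequency is 6.1%.
Step 2: Compare with English frequencies:
  E: 12.7% (difference: 6.6%)
  T: 9.1% (difference: 3.0%)
  A: 8.2% (difference: 2.1%)
  O: 7.5% (difference: 1.4%)
  I: 7.0% (difference: 0.9%)
  N: 6.7% (difference: 0.6%)
  S: 6.3% (difference: 0.2%)
  H: 6.1% (difference: 0.0%) <-- closest
  R: 6.0% (difference: 0.1%)
  D: 4.3% (difference: 1.8%)
Step 3: 'S' most likely represents 'H' (frequency 6.1%).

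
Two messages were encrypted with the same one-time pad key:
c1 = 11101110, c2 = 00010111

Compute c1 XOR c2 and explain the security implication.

Step 1: c1 XOR c2 = (m1 XOR k) XOR (m2 XOR k).
Step 2: By XOR associativity/commutativity: = m1 XOR m2 XOR k XOR k = m1 XOR m2.
Step 3: 11101110 XOR 00010111 = 11111001 = 249.
Step 4: The key cancels out! An attacker learns m1 XOR m2 = 249, revealing the relationship between plaintexts.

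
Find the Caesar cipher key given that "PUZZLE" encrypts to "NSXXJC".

Step 1: Compare first letters: P (position 15) -> N (position 13).
Step 2: Shift = (13 - 15) mod 26 = 24.
The shift value is 24.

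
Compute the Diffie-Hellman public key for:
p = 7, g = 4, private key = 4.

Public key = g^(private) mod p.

Step 1: A = g^a mod p = 4^4 mod 7.
  4^1 mod 7 = 4
  4^2 mod 7 = (4 * 4) mod 7 = 2
  4^3 mod 7 = (2 * 4) mod 7 = 1
  4^4 mod 7 = (1 * 4) mod 7 = 4
Result: A = 4.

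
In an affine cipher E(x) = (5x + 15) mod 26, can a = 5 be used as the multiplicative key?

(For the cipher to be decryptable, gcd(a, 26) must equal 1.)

Step 1: Compute gcd(5, 26).
Step 2: gcd(5, 26) = 1.
Since gcd = 1, 5 is coprime with 26, so it is a valid key.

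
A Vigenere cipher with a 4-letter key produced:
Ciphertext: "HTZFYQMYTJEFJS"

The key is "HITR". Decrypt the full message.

Step 1: Key 'HITR' has length 4. Extended key: HITRHITRHITRHI
Step 2: Decrypt each position:
  H(7) - H(7) = 0 = A
  T(19) - I(8) = 11 = L
  Z(25) - T(19) = 6 = G
  F(5) - R(17) = 14 = O
  Y(24) - H(7) = 17 = R
  Q(16) - I(8) = 8 = I
  M(12) - T(19) = 19 = T
  Y(24) - R(17) = 7 = H
  T(19) - H(7) = 12 = M
  J(9) - I(8) = 1 = B
  E(4) - T(19) = 11 = L
  F(5) - R(17) = 14 = O
  J(9) - H(7) = 2 = C
  S(18) - I(8) = 10 = K
Plaintext: ALGORITHMBLOCK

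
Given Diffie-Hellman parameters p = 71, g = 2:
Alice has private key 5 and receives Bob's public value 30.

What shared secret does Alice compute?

Step 1: s = B^a mod p = 30^5 mod 71.
  30^1 mod 71 = 30
  30^2 mod 71 = (30 * 30) mod 71 = 48
  30^3 mod 71 = (48 * 30) mod 71 = 20
  30^4 mod 71 = (20 * 30) mod 71 = 32
  30^5 mod 71 = (32 * 30) mod 71 = 37
Result: shared secret = 37.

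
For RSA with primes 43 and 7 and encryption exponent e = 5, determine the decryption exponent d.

Step 1: n = 43 * 7 = 301.
Step 2: phi(n) = 42 * 6 = 252.
Step 3: Find d such that 5 * d = 1 (mod 252).
Step 4: d = 5^(-1) mod 252 = 101.
Verification: 5 * 101 = 505 = 2 * 252 + 1.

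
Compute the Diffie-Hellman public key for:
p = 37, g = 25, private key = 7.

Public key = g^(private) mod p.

Step 1: A = g^a mod p = 25^7 mod 37.
  25^1 mod 37 = 25
  25^2 mod 37 = (25 * 25) mod 37 = 33
  25^3 mod 37 = (33 * 25) mod 37 = 11
  25^4 mod 37 = (11 * 25) mod 37 = 16
  25^5 mod 37 = (16 * 25) mod 37 = 30
  25^6 mod 37 = (30 * 25) mod 37 = 10
  25^7 mod 37 = (10 * 25) mod 37 = 28
Result: A = 28.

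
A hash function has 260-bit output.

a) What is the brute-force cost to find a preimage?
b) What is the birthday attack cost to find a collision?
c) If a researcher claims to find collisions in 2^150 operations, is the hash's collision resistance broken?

Step 1: Preimage resistance requires brute-force of 2^260 operations.
Step 2: Collision resistance (birthday bound) = 2^(260/2) = 2^130.
Step 3: The claimed attack costs 2^150 operations.
Step 4: Since 2^150 >= 2^130, the claimed attack is no faster than the generic birthday attack, so this does not break collision resistance.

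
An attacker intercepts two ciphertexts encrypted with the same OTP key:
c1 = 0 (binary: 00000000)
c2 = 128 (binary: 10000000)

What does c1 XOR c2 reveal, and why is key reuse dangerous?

Step 1: c1 XOR c2 = (m1 XOR k) XOR (m2 XOR k).
Step 2: By XOR associativity/commutativity: = m1 XOR m2 XOR k XOR k = m1 XOR m2.
Step 3: 00000000 XOR 10000000 = 10000000 = 128.
Step 4: The key cancels out! An attacker learns m1 XOR m2 = 128, revealing the relationship between plaintexts.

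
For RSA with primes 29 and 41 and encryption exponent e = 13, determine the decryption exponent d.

Step 1: n = 29 * 41 = 1189.
Step 2: phi(n) = 28 * 40 = 1120.
Step 3: Find d such that 13 * d = 1 (mod 1120).
Step 4: d = 13^(-1) mod 1120 = 517.
Verification: 13 * 517 = 6721 = 6 * 1120 + 1.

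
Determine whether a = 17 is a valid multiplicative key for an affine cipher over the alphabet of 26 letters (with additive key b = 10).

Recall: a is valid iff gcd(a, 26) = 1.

Step 1: Compute gcd(17, 26).
Step 2: gcd(17, 26) = 1.
Since gcd = 1, 17 is coprime with 26, so it is a valid key.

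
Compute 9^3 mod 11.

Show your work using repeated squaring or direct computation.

Step 1: Compute 9^3 mod 11 step by step, reducing modulo 11 at each step.
  9^1 mod 11 = 9
  9^2 mod 11 = (9 * 9) mod 11 = 4
  9^3 mod 11 = (4 * 9) mod 11 = 3
Step 2: Result = 3.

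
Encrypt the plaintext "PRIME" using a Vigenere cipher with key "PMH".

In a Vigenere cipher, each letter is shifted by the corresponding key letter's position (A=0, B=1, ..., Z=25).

Step 1: Repeat key to match plaintext length:
  Plaintext: PRIME
  Key:       PMHPM
Step 2: Encrypt each letter:
  P(15) + P(15) = (15+15) mod 26 = 4 = E
  R(17) + M(12) = (17+12) mod 26 = 3 = D
  I(8) + H(7) = (8+7) mod 26 = 15 = P
  M(12) + P(15) = (12+15) mod 26 = 1 = B
  E(4) + M(12) = (4+12) mod 26 = 16 = Q
Ciphertext: EDPBQ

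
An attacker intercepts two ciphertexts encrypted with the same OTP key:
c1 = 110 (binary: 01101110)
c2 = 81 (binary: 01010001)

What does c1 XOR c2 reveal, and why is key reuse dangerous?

Step 1: c1 XOR c2 = (m1 XOR k) XOR (m2 XOR k).
Step 2: By XOR associativity/commutativity: = m1 XOR m2 XOR k XOR k = m1 XOR m2.
Step 3: 01101110 XOR 01010001 = 00111111 = 63.
Step 4: The key cancels out! An attacker learns m1 XOR m2 = 63, revealing the relationship between plaintexts.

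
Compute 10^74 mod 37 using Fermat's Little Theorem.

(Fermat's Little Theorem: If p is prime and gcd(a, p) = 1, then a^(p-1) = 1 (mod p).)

Step 1: Since 37 is prime, by Fermat's Little Theorem: 10^36 = 1 (mod 37).
Step 2: Reduce exponent: 74 mod 36 = 2.
Step 3: So 10^74 = 10^2 (mod 37).
Step 4: 10^2 mod 37 = 26.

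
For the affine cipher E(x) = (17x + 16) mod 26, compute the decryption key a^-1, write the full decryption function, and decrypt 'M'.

Step 1: Find a^-1, the modular inverse of 17 mod 26.
Step 2: We need 17 * a^-1 = 1 (mod 26).
Step 3: 17 * 23 = 391 = 15 * 26 + 1, so a^-1 = 23.
Step 4: D(y) = 23(y - 16) mod 26.
Step 5: Apply to 'M' (y = 12): D(12) = 23 * (12 - 16) mod 26 = 23 * -4 mod 26 = 12 -> 'M'.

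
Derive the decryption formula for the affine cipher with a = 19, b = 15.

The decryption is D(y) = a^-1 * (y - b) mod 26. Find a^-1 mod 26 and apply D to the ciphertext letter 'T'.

Step 1: Find a^-1, the modular inverse of 19 mod 26.
Step 2: We need 19 * a^-1 = 1 (mod 26).
Step 3: 19 * 11 = 209 = 8 * 26 + 1, so a^-1 = 11.
Step 4: D(y) = 11(y - 15) mod 26.
Step 5: Apply to 'T' (y = 19): D(19) = 11 * (19 - 15) mod 26 = 11 * 4 mod 26 = 18 -> 'S'.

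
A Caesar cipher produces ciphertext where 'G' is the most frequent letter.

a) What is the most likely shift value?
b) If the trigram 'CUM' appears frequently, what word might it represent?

Step 1: In English, 'E' is the most frequent letter (12.7%).
Step 2: The most frequent ciphertext letter is 'G' (position 6).
Step 3: Shift = (6 - 4) mod 26 = 2.
Step 4: Decrypt 'CUM' by shifting back 2:
  C -> A
  U -> S
  M -> K
Step 5: 'CUM' decrypts to 'ASK'.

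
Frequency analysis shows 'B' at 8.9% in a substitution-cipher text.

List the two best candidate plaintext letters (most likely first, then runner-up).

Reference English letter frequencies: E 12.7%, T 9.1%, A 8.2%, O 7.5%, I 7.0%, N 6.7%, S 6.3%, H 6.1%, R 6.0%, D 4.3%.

Step 1: Observed frequency of 'B' is 8.9%.
Step 2: Compute distances to each reference frequency and sort:
  T (9.1%): difference = 0.2% <-- BEST
  A (8.2%): difference = 0.7% <-- RUNNER-UP
  O (7.5%): difference = 1.4%
  I (7.0%): difference = 1.9%
  N (6.7%): difference = 2.2%
Step 3: Most likely is 'T' (9.1%, diff 0.2%); second most likely is 'A' (8.2%, diff 0.7%).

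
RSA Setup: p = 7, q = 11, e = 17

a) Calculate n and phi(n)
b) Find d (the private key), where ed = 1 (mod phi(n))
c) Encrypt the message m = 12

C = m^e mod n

Step 1: n = 7 * 11 = 77.
Step 2: phi(n) = (7-1)(11-1) = 6 * 10 = 60.
Step 3: Find d = 17^(-1) mod 60 = 53.
  Verify: 17 * 53 = 901 = 1 (mod 60).
Step 4: C = 12^17 mod 77 = 45.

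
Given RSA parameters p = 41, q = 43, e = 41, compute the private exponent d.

Step 1: n = 41 * 43 = 1763.
Step 2: phi(n) = 40 * 42 = 1680.
Step 3: Find d such that 41 * d = 1 (mod 1680).
Step 4: d = 41^(-1) mod 1680 = 41.
Verification: 41 * 41 = 1681 = 1 * 1680 + 1.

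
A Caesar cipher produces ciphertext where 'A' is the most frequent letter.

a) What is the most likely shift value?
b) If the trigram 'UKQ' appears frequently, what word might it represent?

Step 1: In English, 'E' is the most frequent letter (12.7%).
Step 2: The most frequent ciphertext letter is 'A' (position 0).
Step 3: Shift = (0 - 4) mod 26 = 22.
Step 4: Decrypt 'UKQ' by shifting back 22:
  U -> Y
  K -> O
  Q -> U
Step 5: 'UKQ' decrypts to 'YOU'.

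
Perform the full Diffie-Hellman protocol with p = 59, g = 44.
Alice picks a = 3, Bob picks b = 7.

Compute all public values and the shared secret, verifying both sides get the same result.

Step 1: A = g^a mod p = 44^3 mod 59 = 47.
Step 2: B = g^b mod p = 44^7 mod 59 = 23.
Step 3: Alice computes s = B^a mod p = 23^3 mod 59 = 13.
Step 4: Bob computes s = A^b mod p = 47^7 mod 59 = 13.
Both sides agree: shared secret = 13.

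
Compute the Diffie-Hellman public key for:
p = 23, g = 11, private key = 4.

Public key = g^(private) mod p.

Step 1: A = g^a mod p = 11^4 mod 23.
  11^1 mod 23 = 11
  11^2 mod 23 = (11 * 11) mod 23 = 6
  11^3 mod 23 = (6 * 11) mod 23 = 20
  11^4 mod 23 = (20 * 11) mod 23 = 13
Result: A = 13.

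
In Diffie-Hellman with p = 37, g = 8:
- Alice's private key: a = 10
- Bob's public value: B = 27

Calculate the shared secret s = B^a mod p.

Step 1: s = B^a mod p = 27^10 mod 37.
  27^1 mod 37 = 27
  27^2 mod 37 = (27 * 27) mod 37 = 26
  27^3 mod 37 = (26 * 27) mod 37 = 36
  27^4 mod 37 = (36 * 27) mod 37 = 10
  27^5 mod 37 = (10 * 27) mod 37 = 11
  27^6 mod 37 = (11 * 27) mod 37 = 1
  27^7 mod 37 = (1 * 27) mod 37 = 27
  27^8 mod 37 = (27 * 27) mod 37 = 26
  27^9 mod 37 = (26 * 27) mod 37 = 36
  27^10 mod 37 = (36 * 27) mod 37 = 10
Result: shared secret = 10.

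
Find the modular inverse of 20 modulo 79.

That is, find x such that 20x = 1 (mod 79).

Step 1: We need x such that 20 * x = 1 (mod 79).
Step 2: Using the extended Euclidean algorithm or trial:
  20 * 4 = 80 = 1 * 79 + 1.
Step 3: Since 80 mod 79 = 1, the inverse is x = 4.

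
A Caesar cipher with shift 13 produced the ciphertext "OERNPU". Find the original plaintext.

Step 1: Reverse the shift by subtracting 13 from each letter position.
  O (position 14) -> position (14-13) mod 26 = 1 -> B
  E (position 4) -> position (4-13) mod 26 = 17 -> R
  R (position 17) -> position (17-13) mod 26 = 4 -> E
  N (position 13) -> position (13-13) mod 26 = 0 -> A
  P (position 15) -> position (15-13) mod 26 = 2 -> C
  U (position 20) -> position (20-13) mod 26 = 7 -> H
Decrypted message: BREACH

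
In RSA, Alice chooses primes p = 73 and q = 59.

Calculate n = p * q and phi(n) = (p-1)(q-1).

Step 1: n = p * q = 73 * 59 = 4307.
Step 2: phi(n) = (p-1)(q-1) = 72 * 58 = 4176.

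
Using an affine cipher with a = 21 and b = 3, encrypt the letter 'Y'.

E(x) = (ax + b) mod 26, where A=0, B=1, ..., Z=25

Step 1: Convert 'Y' to number: x = 24.
Step 2: E(24) = (21 * 24 + 3) mod 26 = 507 mod 26 = 13.
Step 3: Convert 13 back to letter: N.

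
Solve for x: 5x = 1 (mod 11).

Step 1: We need x such that 5 * x = 1 (mod 11).
Step 2: Using the extended Euclidean algorithm or trial:
  5 * 9 = 45 = 4 * 11 + 1.
Step 3: Since 45 mod 11 = 1, the inverse is x = 9.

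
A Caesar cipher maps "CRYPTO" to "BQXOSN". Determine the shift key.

Step 1: Compare first letters: C (position 2) -> B (position 1).
Step 2: Shift = (1 - 2) mod 26 = 25.
The shift value is 25.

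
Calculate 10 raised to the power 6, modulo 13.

Step 1: Compute 10^6 mod 13 step by step, reducing modulo 13 at each step.
  10^1 mod 13 = 10
  10^2 mod 13 = (10 * 10) mod 13 = 9
  10^3 mod 13 = (9 * 10) mod 13 = 12
  10^4 mod 13 = (12 * 10) mod 13 = 3
  10^5 mod 13 = (3 * 10) mod 13 = 4
  10^6 mod 13 = (4 * 10) mod 13 = 1
Step 2: Result = 1.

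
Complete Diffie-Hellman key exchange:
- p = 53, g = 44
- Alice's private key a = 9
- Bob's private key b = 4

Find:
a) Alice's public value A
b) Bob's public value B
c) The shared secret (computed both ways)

Step 1: A = g^a mod p = 44^9 mod 53 = 24.
Step 2: B = g^b mod p = 44^4 mod 53 = 42.
Step 3: Alice computes s = B^a mod p = 42^9 mod 53 = 49.
Step 4: Bob computes s = A^b mod p = 24^4 mod 53 = 49.
Both sides agree: shared secret = 49.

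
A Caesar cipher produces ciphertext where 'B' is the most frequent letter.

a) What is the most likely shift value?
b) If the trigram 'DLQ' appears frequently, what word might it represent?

Step 1: In English, 'E' is the most frequent letter (12.7%).
Step 2: The most frequent ciphertext letter is 'B' (position 1).
Step 3: Shift = (1 - 4) mod 26 = 23.
Step 4: Decrypt 'DLQ' by shifting back 23:
  D -> G
  L -> O
  Q -> T
Step 5: 'DLQ' decrypts to 'GOT'.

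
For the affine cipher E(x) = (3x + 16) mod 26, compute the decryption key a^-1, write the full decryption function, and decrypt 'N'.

Step 1: Find a^-1, the modular inverse of 3 mod 26.
Step 2: We need 3 * a^-1 = 1 (mod 26).
Step 3: 3 * 9 = 27 = 1 * 26 + 1, so a^-1 = 9.
Step 4: D(y) = 9(y - 16) mod 26.
Step 5: Apply to 'N' (y = 13): D(13) = 9 * (13 - 16) mod 26 = 9 * -3 mod 26 = 25 -> 'Z'.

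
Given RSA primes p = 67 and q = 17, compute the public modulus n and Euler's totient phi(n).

Step 1: n = p * q = 67 * 17 = 1139.
Step 2: phi(n) = (p-1)(q-1) = 66 * 16 = 1056.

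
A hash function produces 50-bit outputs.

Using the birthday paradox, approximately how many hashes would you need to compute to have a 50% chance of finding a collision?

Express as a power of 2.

Step 1: The birthday paradox gives collision probability ~50% after sqrt(2^n) = 2^(n/2) hashes.
Step 2: For 50-bit output: 2^(50/2) = 2^25.
Step 3: Approximately 2^25 hash computations needed.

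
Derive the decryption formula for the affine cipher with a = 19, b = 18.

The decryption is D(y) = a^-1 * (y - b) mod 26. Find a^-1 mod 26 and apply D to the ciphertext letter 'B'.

Step 1: Find a^-1, the modular inverse of 19 mod 26.
Step 2: We need 19 * a^-1 = 1 (mod 26).
Step 3: 19 * 11 = 209 = 8 * 26 + 1, so a^-1 = 11.
Step 4: D(y) = 11(y - 18) mod 26.
Step 5: Apply to 'B' (y = 1): D(1) = 11 * (1 - 18) mod 26 = 11 * -17 mod 26 = 21 -> 'V'.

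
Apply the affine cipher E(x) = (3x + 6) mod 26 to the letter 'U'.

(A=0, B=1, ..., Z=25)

Step 1: Convert 'U' to number: x = 20.
Step 2: E(20) = (3 * 20 + 6) mod 26 = 66 mod 26 = 14.
Step 3: Convert 14 back to letter: O.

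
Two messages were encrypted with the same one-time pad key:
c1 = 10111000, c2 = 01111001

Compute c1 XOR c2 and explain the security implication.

Step 1: c1 XOR c2 = (m1 XOR k) XOR (m2 XOR k).
Step 2: By XOR associativity/commutativity: = m1 XOR m2 XOR k XOR k = m1 XOR m2.
Step 3: 10111000 XOR 01111001 = 11000001 = 193.
Step 4: The key cancels out! An attacker learns m1 XOR m2 = 193, revealing the relationship between plaintexts.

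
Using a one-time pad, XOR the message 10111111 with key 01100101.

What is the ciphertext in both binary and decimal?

Step 1: Write out the XOR operation bit by bit:
  Message: 10111111
  Key:     01100101
  XOR:     11011010
Step 2: Convert to decimal: 11011010 = 218.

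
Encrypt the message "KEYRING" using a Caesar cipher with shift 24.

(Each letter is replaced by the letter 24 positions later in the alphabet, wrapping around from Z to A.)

Step 1: For each letter, shift forward by 24 positions (mod 26).
  K (position 10) -> position (10+24) mod 26 = 8 -> I
  E (position 4) -> position (4+24) mod 26 = 2 -> C
  Y (position 24) -> position (24+24) mod 26 = 22 -> W
  R (position 17) -> position (17+24) mod 26 = 15 -> P
  I (position 8) -> position (8+24) mod 26 = 6 -> G
  N (position 13) -> position (13+24) mod 26 = 11 -> L
  G (position 6) -> position (6+24) mod 26 = 4 -> E
Result: ICWPGLE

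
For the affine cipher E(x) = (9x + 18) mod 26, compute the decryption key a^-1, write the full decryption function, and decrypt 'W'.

Step 1: Find a^-1, the modular inverse of 9 mod 26.
Step 2: We need 9 * a^-1 = 1 (mod 26).
Step 3: 9 * 3 = 27 = 1 * 26 + 1, so a^-1 = 3.
Step 4: D(y) = 3(y - 18) mod 26.
Step 5: Apply to 'W' (y = 22): D(22) = 3 * (22 - 18) mod 26 = 3 * 4 mod 26 = 12 -> 'M'.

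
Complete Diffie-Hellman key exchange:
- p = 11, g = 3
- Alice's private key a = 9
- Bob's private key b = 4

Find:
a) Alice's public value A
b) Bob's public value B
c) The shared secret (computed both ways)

Step 1: A = g^a mod p = 3^9 mod 11 = 4.
Step 2: B = g^b mod p = 3^4 mod 11 = 4.
Step 3: Alice computes s = B^a mod p = 4^9 mod 11 = 3.
Step 4: Bob computes s = A^b mod p = 4^4 mod 11 = 3.
Both sides agree: shared secret = 3.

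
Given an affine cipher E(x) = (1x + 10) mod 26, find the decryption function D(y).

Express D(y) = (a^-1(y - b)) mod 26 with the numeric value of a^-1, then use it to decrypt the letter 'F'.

Step 1: Find a^-1, the modular inverse of 1 mod 26.
Step 2: We need 1 * a^-1 = 1 (mod 26).
Step 3: 1 * 1 = 1 = 0 * 26 + 1, so a^-1 = 1.
Step 4: D(y) = 1(y - 10) mod 26.
Step 5: Apply to 'F' (y = 5): D(5) = 1 * (5 - 10) mod 26 = 1 * -5 mod 26 = 21 -> 'V'.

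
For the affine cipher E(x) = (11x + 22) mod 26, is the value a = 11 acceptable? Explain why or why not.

Step 1: Compute gcd(11, 26).
Step 2: gcd(11, 26) = 1.
Since gcd = 1, 11 is coprime with 26, so it is a valid key.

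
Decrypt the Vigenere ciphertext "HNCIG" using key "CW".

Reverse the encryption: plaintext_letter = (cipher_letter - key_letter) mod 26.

Step 1: Extend key: CWCWC
Step 2: Decrypt each letter (c - k) mod 26:
  H(7) - C(2) = (7-2) mod 26 = 5 = F
  N(13) - W(22) = (13-22) mod 26 = 17 = R
  C(2) - C(2) = (2-2) mod 26 = 0 = A
  I(8) - W(22) = (8-22) mod 26 = 12 = M
  G(6) - C(2) = (6-2) mod 26 = 4 = E
Plaintext: FRAME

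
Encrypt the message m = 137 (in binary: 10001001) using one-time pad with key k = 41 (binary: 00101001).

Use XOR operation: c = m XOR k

Step 1: Write out the XOR operation bit by bit:
  Message: 10001001
  Key:     00101001
  XOR:     10100000
Step 2: Convert to decimal: 10100000 = 160.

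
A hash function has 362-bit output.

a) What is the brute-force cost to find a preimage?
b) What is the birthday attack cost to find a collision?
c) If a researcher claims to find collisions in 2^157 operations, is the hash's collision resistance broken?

Step 1: Preimage resistance requires brute-force of 2^362 operations.
Step 2: Collision resistance (birthday bound) = 2^(362/2) = 2^181.
Step 3: The claimed attack costs 2^157 operations.
Step 4: Since 2^157 < 2^181, the claimed attack beats the generic birthday bound, so collision resistance is broken.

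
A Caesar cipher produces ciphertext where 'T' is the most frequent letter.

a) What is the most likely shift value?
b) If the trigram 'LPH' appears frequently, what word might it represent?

Step 1: In English, 'E' is the most frequent letter (12.7%).
Step 2: The most frequent ciphertext letter is 'T' (position 19).
Step 3: Shift = (19 - 4) mod 26 = 15.
Step 4: Decrypt 'LPH' by shifting back 15:
  L -> W
  P -> A
  H -> S
Step 5: 'LPH' decrypts to 'WAS'.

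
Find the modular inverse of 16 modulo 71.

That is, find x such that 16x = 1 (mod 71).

Step 1: We need x such that 16 * x = 1 (mod 71).
Step 2: Using the extended Euclidean algorithm or trial:
  16 * 40 = 640 = 9 * 71 + 1.
Step 3: Since 640 mod 71 = 1, the inverse is x = 40.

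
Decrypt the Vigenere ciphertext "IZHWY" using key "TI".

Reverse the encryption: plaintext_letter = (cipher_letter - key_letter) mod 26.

Step 1: Extend key: TITIT
Step 2: Decrypt each letter (c - k) mod 26:
  I(8) - T(19) = (8-19) mod 26 = 15 = P
  Z(25) - I(8) = (25-8) mod 26 = 17 = R
  H(7) - T(19) = (7-19) mod 26 = 14 = O
  W(22) - I(8) = (22-8) mod 26 = 14 = O
  Y(24) - T(19) = (24-19) mod 26 = 5 = F
Plaintext: PROOF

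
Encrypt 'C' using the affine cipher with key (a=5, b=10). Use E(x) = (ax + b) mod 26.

Step 1: Convert 'C' to number: x = 2.
Step 2: E(2) = (5 * 2 + 10) mod 26 = 20 mod 26 = 20.
Step 3: Convert 20 back to letter: U.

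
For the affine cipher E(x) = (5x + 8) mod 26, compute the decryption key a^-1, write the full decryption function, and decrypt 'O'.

Step 1: Find a^-1, the modular inverse of 5 mod 26.
Step 2: We need 5 * a^-1 = 1 (mod 26).
Step 3: 5 * 21 = 105 = 4 * 26 + 1, so a^-1 = 21.
Step 4: D(y) = 21(y - 8) mod 26.
Step 5: Apply to 'O' (y = 14): D(14) = 21 * (14 - 8) mod 26 = 21 * 6 mod 26 = 22 -> 'W'.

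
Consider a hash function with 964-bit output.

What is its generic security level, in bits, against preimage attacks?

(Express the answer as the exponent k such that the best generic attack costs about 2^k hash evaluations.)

Step 1: The hash has a 964-bit output.
Step 2: Preimage resistance means: given a digest h(x), it should be infeasible to find any input that hashes to it.
With a 964-bit output there are 2^964 possible digests, so a generic brute-force preimage search costs about 2^964 evaluations.
Step 3: Security level = 964 bits.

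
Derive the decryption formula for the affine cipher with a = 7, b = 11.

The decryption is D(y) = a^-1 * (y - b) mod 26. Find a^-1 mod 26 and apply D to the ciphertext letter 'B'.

Step 1: Find a^-1, the modular inverse of 7 mod 26.
Step 2: We need 7 * a^-1 = 1 (mod 26).
Step 3: 7 * 15 = 105 = 4 * 26 + 1, so a^-1 = 15.
Step 4: D(y) = 15(y - 11) mod 26.
Step 5: Apply to 'B' (y = 1): D(1) = 15 * (1 - 11) mod 26 = 15 * -10 mod 26 = 6 -> 'G'.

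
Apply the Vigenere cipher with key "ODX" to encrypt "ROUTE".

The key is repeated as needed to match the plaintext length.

Step 1: Repeat key to match plaintext length:
  Plaintext: ROUTE
  Key:       ODXOD
Step 2: Encrypt each letter:
  R(17) + O(14) = (17+14) mod 26 = 5 = F
  O(14) + D(3) = (14+3) mod 26 = 17 = R
  U(20) + X(23) = (20+23) mod 26 = 17 = R
  T(19) + O(14) = (19+14) mod 26 = 7 = H
  E(4) + D(3) = (4+3) mod 26 = 7 = H
Ciphertext: FRRHH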